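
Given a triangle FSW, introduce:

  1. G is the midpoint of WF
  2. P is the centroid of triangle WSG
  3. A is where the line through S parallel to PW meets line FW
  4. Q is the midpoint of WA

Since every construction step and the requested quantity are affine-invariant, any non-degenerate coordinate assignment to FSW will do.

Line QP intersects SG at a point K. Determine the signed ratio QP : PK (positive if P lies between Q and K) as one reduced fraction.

QP:PK = 7/2

Set F = (0, 0), S = (1, 0), W = (0, 1); any affine frame gives the same invariant.
1. G is the midpoint of WF ⇒ G = (0, 1/2)
2. P is the centroid of triangle WSG ⇒ P = (1/3, 1/2)
3. A is where the line through S parallel to PW meets line FW ⇒ A = (0, 3/2)
4. Q is the midpoint of WA ⇒ Q = (0, 5/4)
line QP meets SG at K = (3/7, 2/7)
P = Q + t·(K−Q) with t = 7/9, so QP:PK = 7/9:2/9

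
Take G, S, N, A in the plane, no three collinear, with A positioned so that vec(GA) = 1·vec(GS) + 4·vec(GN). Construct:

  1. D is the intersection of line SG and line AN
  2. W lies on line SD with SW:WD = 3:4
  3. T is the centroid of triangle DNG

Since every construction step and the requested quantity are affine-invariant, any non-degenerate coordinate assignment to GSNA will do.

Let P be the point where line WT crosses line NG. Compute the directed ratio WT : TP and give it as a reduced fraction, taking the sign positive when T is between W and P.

WT:TP = -34/7

Assign G = (0, 0), S = (1, 0), N = (0, 1), A = (1, 4) — the answer is frame-independent, so this choice is without loss of generality.
1. D is the intersection of line SG and line AN ⇒ D = (-1/3, 0)
2. W lies on line SD with SW:WD = 3:4 ⇒ W = (3/7, 0)
3. T is the centroid of triangle DNG ⇒ T = (-1/9, 1/3)
line WT meets NG at P = (0, 9/34)
T = W + t·(P−W) with t = 34/27, so WT:TP = 34/27:-7/27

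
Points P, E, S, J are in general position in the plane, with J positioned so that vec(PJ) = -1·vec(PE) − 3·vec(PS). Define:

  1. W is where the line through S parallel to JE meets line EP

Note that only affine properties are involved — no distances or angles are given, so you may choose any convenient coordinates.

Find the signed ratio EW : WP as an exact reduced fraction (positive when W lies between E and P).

Set P = (0, 0), E = (1, 0), S = (0, 1), J = (-1, -3); any affine frame gives the same invariant.
1. W is where the line through S parallel to JE meets line EP ⇒ W = (-2/3, 0)
W = E + t·(P−E) with t = 5/3, so EW:WP = t:(1−t) = 5/3:-2/3

EW:WP = -5/2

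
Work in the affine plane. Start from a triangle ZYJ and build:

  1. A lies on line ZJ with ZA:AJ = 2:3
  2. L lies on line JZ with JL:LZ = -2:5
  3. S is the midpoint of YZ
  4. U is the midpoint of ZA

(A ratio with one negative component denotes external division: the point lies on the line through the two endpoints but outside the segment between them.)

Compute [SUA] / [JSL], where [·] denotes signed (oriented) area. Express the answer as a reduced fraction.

[SUA]:[JSL] = -3/10

Assign Z = (0, 0), Y = (1, 0), J = (0, 1) — the answer is frame-independent, so this choice is without loss of generality.
1. A lies on line ZJ with ZA:AJ = 2:3 ⇒ A = (0, 2/5)
2. L lies on line JZ with JL:LZ = -2:5 ⇒ L = (0, 5/3)
3. S is the midpoint of YZ ⇒ S = (1/2, 0)
4. U is the midpoint of ZA ⇒ U = (0, 1/5)
2·[SUA] = -1/10, 2·[JSL] = 1/3
[SUA]:[JSL] = -1/10:1/3 = -3/10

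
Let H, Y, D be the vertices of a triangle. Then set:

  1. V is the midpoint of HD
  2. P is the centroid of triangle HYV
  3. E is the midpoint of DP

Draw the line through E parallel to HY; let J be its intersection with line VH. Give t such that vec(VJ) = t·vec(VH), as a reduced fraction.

t = -1/6

Choose coordinates H = (0, 0), Y = (1, 0), D = (0, 1).
1. V is the midpoint of HD ⇒ V = (0, 1/2)
2. P is the centroid of triangle HYV ⇒ P = (1/3, 1/6)
3. E is the midpoint of DP ⇒ E = (1/6, 7/12)
through E parallel to HY: direction (1, 0); meets VH at J = (0, 7/12)
J = V + t·(H−V) with t = -1/6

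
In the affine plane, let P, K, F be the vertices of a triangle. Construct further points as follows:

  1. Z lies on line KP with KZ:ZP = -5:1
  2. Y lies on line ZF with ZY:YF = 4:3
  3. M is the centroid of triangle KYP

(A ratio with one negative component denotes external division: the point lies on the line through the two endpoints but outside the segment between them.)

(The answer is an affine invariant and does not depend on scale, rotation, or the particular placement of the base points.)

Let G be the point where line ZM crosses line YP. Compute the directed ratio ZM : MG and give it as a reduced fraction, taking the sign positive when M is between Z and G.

Set P = (0, 0), K = (1, 0), F = (0, 1); any affine frame gives the same invariant.
1. Z lies on line KP with KZ:ZP = -5:1 ⇒ Z = (-1/4, 0)
2. Y lies on line ZF with ZY:YF = 4:3 ⇒ Y = (-3/28, 4/7)
3. M is the centroid of triangle KYP ⇒ M = (25/84, 4/21)
line ZM meets YP at G = (-3/196, 4/49)
M = Z + t·(G−Z) with t = 7/3, so ZM:MG = 7/3:-4/3

ZM:MG = -7/4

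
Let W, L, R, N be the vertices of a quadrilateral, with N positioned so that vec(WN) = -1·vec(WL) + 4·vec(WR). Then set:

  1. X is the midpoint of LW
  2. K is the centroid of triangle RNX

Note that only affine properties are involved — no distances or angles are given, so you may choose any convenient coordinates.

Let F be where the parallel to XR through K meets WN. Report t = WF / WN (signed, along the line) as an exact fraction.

Assign W = (0, 0), L = (1, 0), R = (0, 1), N = (-1, 4) — the answer is frame-independent, so this choice is without loss of generality.
1. X is the midpoint of LW ⇒ X = (1/2, 0)
2. K is the centroid of triangle RNX ⇒ K = (-1/6, 5/3)
through K parallel to XR: direction (-1/2, 1); meets WN at F = (-2/3, 8/3)
F = W + t·(N−W) with t = 2/3

t = 2/3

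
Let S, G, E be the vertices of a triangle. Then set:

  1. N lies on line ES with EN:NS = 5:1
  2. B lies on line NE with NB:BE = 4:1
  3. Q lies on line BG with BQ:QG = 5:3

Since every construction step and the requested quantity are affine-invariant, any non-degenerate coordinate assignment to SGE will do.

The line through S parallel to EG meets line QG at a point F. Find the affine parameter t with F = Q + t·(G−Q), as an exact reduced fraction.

Set S = (0, 0), G = (1, 0), E = (0, 1); any affine frame gives the same invariant.
1. N lies on line ES with EN:NS = 5:1 ⇒ N = (0, 1/6)
2. B lies on line NE with NB:BE = 4:1 ⇒ B = (0, 5/6)
3. Q lies on line BG with BQ:QG = 5:3 ⇒ Q = (5/8, 5/16)
through S parallel to EG: direction (1, -1); meets QG at F = (-5, 5)
F = Q + t·(G−Q) with t = -15

t = -15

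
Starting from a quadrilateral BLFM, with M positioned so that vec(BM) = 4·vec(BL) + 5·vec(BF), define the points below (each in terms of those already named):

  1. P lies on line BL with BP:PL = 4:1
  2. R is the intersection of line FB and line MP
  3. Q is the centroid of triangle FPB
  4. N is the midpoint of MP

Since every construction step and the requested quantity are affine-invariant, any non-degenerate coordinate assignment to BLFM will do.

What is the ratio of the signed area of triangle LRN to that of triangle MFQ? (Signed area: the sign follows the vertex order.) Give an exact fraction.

Assign B = (0, 0), L = (1, 0), F = (0, 1), M = (4, 5) — the answer is frame-independent, so this choice is without loss of generality.
1. P lies on line BL with BP:PL = 4:1 ⇒ P = (4/5, 0)
2. R is the intersection of line FB and line MP ⇒ R = (0, -5/4)
3. Q is the centroid of triangle FPB ⇒ Q = (4/15, 1/3)
4. N is the midpoint of MP ⇒ N = (12/5, 5/2)
2·[LRN] = -3/4, 2·[MFQ] = 56/15
[LRN]:[MFQ] = -3/4:56/15 = -45/224

[LRN]:[MFQ] = -45/224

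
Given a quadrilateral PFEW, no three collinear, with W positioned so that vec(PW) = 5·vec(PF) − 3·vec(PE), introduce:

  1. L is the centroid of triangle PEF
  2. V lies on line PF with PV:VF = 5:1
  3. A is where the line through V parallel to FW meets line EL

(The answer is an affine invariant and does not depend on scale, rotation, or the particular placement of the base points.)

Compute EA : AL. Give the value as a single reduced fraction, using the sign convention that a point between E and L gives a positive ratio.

Set P = (0, 0), F = (1, 0), E = (0, 1), W = (5, -3); any affine frame gives the same invariant.
1. L is the centroid of triangle PEF ⇒ L = (1/3, 1/3)
2. V lies on line PF with PV:VF = 5:1 ⇒ V = (5/6, 0)
3. A is where the line through V parallel to FW meets line EL ⇒ A = (3/10, 2/5)
A = E + t·(L−E) with t = 9/10, so EA:AL = t:(1−t) = 9/10:1/10

EA:AL = 9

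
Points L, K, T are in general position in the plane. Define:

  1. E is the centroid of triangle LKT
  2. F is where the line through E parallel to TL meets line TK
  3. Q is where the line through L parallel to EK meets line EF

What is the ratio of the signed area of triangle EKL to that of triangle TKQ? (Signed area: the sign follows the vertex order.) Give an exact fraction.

Assign L = (0, 0), K = (1, 0), T = (0, 1) — the answer is frame-independent, so this choice is without loss of generality.
1. E is the centroid of triangle LKT ⇒ E = (1/3, 1/3)
2. F is where the line through E parallel to TL meets line TK ⇒ F = (1/3, 2/3)
3. Q is where the line through L parallel to EK meets line EF ⇒ Q = (1/3, -1/6)
2·[EKL] = -1/3, 2·[TKQ] = -5/6
[EKL]:[TKQ] = -1/3:-5/6 = 2/5

[EKL]:[TKQ] = 2/5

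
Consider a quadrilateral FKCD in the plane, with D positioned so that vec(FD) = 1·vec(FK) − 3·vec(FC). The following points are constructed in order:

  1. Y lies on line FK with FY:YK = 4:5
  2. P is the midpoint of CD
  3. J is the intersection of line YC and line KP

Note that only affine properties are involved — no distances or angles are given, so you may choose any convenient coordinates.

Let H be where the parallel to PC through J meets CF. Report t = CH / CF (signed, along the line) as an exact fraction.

t = -21/17

Assign F = (0, 0), K = (1, 0), C = (0, 1), D = (1, -3) — the answer is frame-independent, so this choice is without loss of generality.
1. Y lies on line FK with FY:YK = 4:5 ⇒ Y = (4/9, 0)
2. P is the midpoint of CD ⇒ P = (1/2, -1)
3. J is the intersection of line YC and line KP ⇒ J = (12/17, -10/17)
through J parallel to PC: direction (-1/2, 2); meets CF at H = (0, 38/17)
H = C + t·(F−C) with t = -21/17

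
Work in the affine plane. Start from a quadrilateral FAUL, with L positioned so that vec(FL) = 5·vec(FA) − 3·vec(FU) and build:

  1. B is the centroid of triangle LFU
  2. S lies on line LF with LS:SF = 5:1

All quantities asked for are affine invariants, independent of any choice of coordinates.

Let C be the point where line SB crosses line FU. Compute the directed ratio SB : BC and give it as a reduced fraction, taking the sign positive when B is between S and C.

SB:BC = -1/2

Set F = (0, 0), A = (1, 0), U = (0, 1), L = (5, -3); any affine frame gives the same invariant.
1. B is the centroid of triangle LFU ⇒ B = (5/3, -2/3)
2. S lies on line LF with LS:SF = 5:1 ⇒ S = (5/6, -1/2)
line SB meets FU at C = (0, -1/3)
B = S + t·(C−S) with t = -1, so SB:BC = -1:2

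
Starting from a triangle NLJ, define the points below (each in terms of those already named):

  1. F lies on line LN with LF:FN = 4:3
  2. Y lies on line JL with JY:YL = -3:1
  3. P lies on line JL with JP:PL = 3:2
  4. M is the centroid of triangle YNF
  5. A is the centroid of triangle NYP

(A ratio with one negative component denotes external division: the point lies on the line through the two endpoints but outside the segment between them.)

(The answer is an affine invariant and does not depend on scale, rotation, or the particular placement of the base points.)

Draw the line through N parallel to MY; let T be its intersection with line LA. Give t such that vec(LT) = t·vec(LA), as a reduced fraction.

t = 70/27

Choose coordinates N = (0, 0), L = (1, 0), J = (0, 1).
1. F lies on line LN with LF:FN = 4:3 ⇒ F = (3/7, 0)
2. Y lies on line JL with JY:YL = -3:1 ⇒ Y = (3/2, -1/2)
3. P lies on line JL with JP:PL = 3:2 ⇒ P = (3/5, 2/5)
4. M is the centroid of triangle YNF ⇒ M = (9/14, -1/6)
5. A is the centroid of triangle NYP ⇒ A = (7/10, -1/30)
through N parallel to MY: direction (6/7, -1/3); meets LA at T = (2/9, -7/81)
T = L + t·(A−L) with t = 70/27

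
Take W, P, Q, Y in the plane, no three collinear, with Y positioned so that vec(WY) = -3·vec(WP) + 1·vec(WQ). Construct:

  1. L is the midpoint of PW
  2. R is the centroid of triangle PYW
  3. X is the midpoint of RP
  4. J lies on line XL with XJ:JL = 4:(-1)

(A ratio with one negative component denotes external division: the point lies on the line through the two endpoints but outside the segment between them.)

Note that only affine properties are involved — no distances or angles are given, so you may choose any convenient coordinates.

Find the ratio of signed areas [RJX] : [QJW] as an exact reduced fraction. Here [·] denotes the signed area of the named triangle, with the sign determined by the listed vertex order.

[RJX]:[QJW] = -2/11

Assign W = (0, 0), P = (1, 0), Q = (0, 1), Y = (-3, 1) — the answer is frame-independent, so this choice is without loss of generality.
1. L is the midpoint of PW ⇒ L = (1/2, 0)
2. R is the centroid of triangle PYW ⇒ R = (-2/3, 1/3)
3. X is the midpoint of RP ⇒ X = (1/6, 1/6)
4. J lies on line XL with XJ:JL = 4:(-1) ⇒ J = (11/18, -1/18)
2·[RJX] = 1/9, 2·[QJW] = -11/18
[RJX]:[QJW] = 1/9:-11/18 = -2/11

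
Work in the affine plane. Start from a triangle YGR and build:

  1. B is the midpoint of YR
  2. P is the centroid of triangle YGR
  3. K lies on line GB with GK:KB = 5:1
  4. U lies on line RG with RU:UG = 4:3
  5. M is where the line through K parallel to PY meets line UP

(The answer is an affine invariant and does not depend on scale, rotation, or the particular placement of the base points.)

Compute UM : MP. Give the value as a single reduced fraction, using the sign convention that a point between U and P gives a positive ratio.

UM:MP = -11/7

Choose coordinates Y = (0, 0), G = (1, 0), R = (0, 1).
1. B is the midpoint of YR ⇒ B = (0, 1/2)
2. P is the centroid of triangle YGR ⇒ P = (1/3, 1/3)
3. K lies on line GB with GK:KB = 5:1 ⇒ K = (1/6, 5/12)
4. U lies on line RG with RU:UG = 4:3 ⇒ U = (4/7, 3/7)
5. M is where the line through K parallel to PY meets line UP ⇒ M = (-1/12, 1/6)
M = U + t·(P−U) with t = 11/4, so UM:MP = t:(1−t) = 11/4:-7/4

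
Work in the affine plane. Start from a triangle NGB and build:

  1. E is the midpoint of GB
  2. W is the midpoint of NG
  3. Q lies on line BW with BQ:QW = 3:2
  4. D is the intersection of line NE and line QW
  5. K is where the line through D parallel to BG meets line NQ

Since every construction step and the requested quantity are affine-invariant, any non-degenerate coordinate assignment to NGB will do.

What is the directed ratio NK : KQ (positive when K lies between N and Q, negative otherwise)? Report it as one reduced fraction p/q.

Work in coordinates with N = (0, 0), G = (1, 0), B = (0, 1).
1. E is the midpoint of GB ⇒ E = (1/2, 1/2)
2. W is the midpoint of NG ⇒ W = (1/2, 0)
3. Q lies on line BW with BQ:QW = 3:2 ⇒ Q = (3/10, 2/5)
4. D is the intersection of line NE and line QW ⇒ D = (1/3, 1/3)
5. K is where the line through D parallel to BG meets line NQ ⇒ K = (2/7, 8/21)
K = N + t·(Q−N) with t = 20/21, so NK:KQ = t:(1−t) = 20/21:1/21

NK:KQ = 20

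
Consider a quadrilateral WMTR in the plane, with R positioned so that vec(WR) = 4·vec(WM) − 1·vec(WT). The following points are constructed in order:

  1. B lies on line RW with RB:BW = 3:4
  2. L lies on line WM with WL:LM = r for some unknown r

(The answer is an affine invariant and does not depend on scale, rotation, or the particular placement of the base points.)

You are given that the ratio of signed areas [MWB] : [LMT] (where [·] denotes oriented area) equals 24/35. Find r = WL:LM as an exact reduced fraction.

r = 1/5

Assign W = (0, 0), M = (1, 0), T = (0, 1), R = (4, -1) — the answer is frame-independent, so this choice is without loss of generality.
1. B lies on line RW with RB:BW = 3:4 ⇒ B = (16/7, -4/7)
2. With WL:LM = r, write λ = r/(r+1) so L = W + λ·(M−W); L is affine-linear in λ
Every point depending on L is an affine combination of L and λ-independent points, so each such coordinate is linear in λ; the λ² term in each signed area is a multiple of (M−W)×(M−W) = 0, so 2·[MWB] and 2·[LMT] are each linear in λ. Evaluating at λ=0 and λ=1:
  2·[MWB] = 4/7,   2·[LMT] = −λ + 1
So [MWB]:[LMT] = (4/7) / (−λ + 1). Setting this equal to 24/35:
  4/7 = 24/35·(−λ + 1)  ⇒  λ = 1/6
Then r = λ/(1−λ) = (1/6)/(5/6) = 1/5. Check: with r = 1/5, L = (1/6, 0) and [MWB]:[LMT] = 24/35 as required.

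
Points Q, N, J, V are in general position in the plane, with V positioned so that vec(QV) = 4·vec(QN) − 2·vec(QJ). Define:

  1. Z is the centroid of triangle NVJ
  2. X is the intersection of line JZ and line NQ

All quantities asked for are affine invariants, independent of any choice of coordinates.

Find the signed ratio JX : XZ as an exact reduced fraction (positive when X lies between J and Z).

Set Q = (0, 0), N = (1, 0), J = (0, 1), V = (4, -2); any affine frame gives the same invariant.
1. Z is the centroid of triangle NVJ ⇒ Z = (5/3, -1/3)
2. X is the intersection of line JZ and line NQ ⇒ X = (5/4, 0)
X = J + t·(Z−J) with t = 3/4, so JX:XZ = t:(1−t) = 3/4:1/4

JX:XZ = 3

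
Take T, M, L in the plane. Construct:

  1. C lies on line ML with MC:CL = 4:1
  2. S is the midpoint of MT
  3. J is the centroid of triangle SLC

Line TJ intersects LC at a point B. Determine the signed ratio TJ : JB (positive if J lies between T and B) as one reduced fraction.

TJ:JB = 5

Assign T = (0, 0), M = (1, 0), L = (0, 1) — the answer is frame-independent, so this choice is without loss of generality.
1. C lies on line ML with MC:CL = 4:1 ⇒ C = (1/5, 4/5)
2. S is the midpoint of MT ⇒ S = (1/2, 0)
3. J is the centroid of triangle SLC ⇒ J = (7/30, 3/5)
line TJ meets LC at B = (7/25, 18/25)
J = T + t·(B−T) with t = 5/6, so TJ:JB = 5/6:1/6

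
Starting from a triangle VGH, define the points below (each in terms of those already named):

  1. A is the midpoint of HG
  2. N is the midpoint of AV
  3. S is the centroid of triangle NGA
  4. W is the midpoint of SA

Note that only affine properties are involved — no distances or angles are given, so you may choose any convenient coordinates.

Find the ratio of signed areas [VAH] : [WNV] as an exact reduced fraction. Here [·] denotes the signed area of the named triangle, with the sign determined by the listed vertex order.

[VAH]:[WNV] = 12

Set V = (0, 0), G = (1, 0), H = (0, 1); any affine frame gives the same invariant.
1. A is the midpoint of HG ⇒ A = (1/2, 1/2)
2. N is the midpoint of AV ⇒ N = (1/4, 1/4)
3. S is the centroid of triangle NGA ⇒ S = (7/12, 1/4)
4. W is the midpoint of SA ⇒ W = (13/24, 3/8)
2·[VAH] = 1/2, 2·[WNV] = 1/24
[VAH]:[WNV] = 1/2:1/24 = 12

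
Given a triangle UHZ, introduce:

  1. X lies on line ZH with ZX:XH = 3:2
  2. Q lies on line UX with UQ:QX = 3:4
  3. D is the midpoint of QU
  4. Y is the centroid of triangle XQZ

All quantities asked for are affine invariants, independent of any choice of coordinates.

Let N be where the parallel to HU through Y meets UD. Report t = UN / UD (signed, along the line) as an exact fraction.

Work in coordinates with U = (0, 0), H = (1, 0), Z = (0, 1).
1. X lies on line ZH with ZX:XH = 3:2 ⇒ X = (3/5, 2/5)
2. Q lies on line UX with UQ:QX = 3:4 ⇒ Q = (9/35, 6/35)
3. D is the midpoint of QU ⇒ D = (9/70, 3/35)
4. Y is the centroid of triangle XQZ ⇒ Y = (2/7, 11/21)
through Y parallel to HU: direction (-1, 0); meets UD at N = (11/14, 11/21)
N = U + t·(D−U) with t = 55/9

t = 55/9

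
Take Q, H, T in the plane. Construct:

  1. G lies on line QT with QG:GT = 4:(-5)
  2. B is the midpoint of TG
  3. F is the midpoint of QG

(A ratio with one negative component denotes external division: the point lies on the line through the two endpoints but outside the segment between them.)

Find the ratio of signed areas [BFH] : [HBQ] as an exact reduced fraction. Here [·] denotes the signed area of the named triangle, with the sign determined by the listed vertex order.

Choose coordinates Q = (0, 0), H = (1, 0), T = (0, 1).
1. G lies on line QT with QG:GT = 4:(-5) ⇒ G = (0, -4)
2. B is the midpoint of TG ⇒ B = (0, -3/2)
3. F is the midpoint of QG ⇒ F = (0, -2)
2·[BFH] = 1/2, 2·[HBQ] = -3/2
[BFH]:[HBQ] = 1/2:-3/2 = -1/3

[BFH]:[HBQ] = -1/3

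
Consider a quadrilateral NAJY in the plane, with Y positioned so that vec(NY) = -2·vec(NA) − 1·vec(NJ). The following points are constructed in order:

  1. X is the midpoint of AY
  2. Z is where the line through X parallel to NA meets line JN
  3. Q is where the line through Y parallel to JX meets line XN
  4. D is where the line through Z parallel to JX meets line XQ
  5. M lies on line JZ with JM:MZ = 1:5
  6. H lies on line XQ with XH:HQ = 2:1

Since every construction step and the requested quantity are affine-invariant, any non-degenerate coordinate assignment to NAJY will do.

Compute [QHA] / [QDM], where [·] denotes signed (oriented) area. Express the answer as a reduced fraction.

Set N = (0, 0), A = (1, 0), J = (0, 1), Y = (-2, -1); any affine frame gives the same invariant.
1. X is the midpoint of AY ⇒ X = (-1/2, -1/2)
2. Z is where the line through X parallel to NA meets line JN ⇒ Z = (0, -1/2)
3. Q is where the line through Y parallel to JX meets line XN ⇒ Q = (-5/2, -5/2)
4. D is where the line through Z parallel to JX meets line XQ ⇒ D = (1/4, 1/4)
5. M lies on line JZ with JM:MZ = 1:5 ⇒ M = (0, 3/4)
6. H lies on line XQ with XH:HQ = 2:1 ⇒ H = (-11/6, -11/6)
2·[QHA] = -2/3, 2·[QDM] = 33/16
[QHA]:[QDM] = -2/3:33/16 = -32/99

[QHA]:[QDM] = -32/99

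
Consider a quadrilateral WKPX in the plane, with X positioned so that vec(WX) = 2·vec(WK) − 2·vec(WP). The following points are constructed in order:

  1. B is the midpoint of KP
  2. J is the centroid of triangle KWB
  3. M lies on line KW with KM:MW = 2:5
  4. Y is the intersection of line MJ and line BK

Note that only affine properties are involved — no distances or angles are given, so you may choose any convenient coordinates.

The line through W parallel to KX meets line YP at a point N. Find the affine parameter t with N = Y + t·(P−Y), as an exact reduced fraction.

Choose coordinates W = (0, 0), K = (1, 0), P = (0, 1), X = (2, -2).
1. B is the midpoint of KP ⇒ B = (1/2, 1/2)
2. J is the centroid of triangle KWB ⇒ J = (1/2, 1/6)
3. M lies on line KW with KM:MW = 2:5 ⇒ M = (5/7, 0)
4. Y is the intersection of line MJ and line BK ⇒ Y = (2, -1)
through W parallel to KX: direction (1, -2); meets YP at N = (-1, 2)
N = Y + t·(P−Y) with t = 3/2

t = 3/2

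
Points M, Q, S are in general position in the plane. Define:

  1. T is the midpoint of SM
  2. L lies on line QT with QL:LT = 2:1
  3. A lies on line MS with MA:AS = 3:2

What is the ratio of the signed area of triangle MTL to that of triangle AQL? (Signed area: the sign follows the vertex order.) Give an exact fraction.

[MTL]:[AQL] = 5/2

Choose coordinates M = (0, 0), Q = (1, 0), S = (0, 1).
1. T is the midpoint of SM ⇒ T = (0, 1/2)
2. L lies on line QT with QL:LT = 2:1 ⇒ L = (1/3, 1/3)
3. A lies on line MS with MA:AS = 3:2 ⇒ A = (0, 3/5)
2·[MTL] = -1/6, 2·[AQL] = -1/15
[MTL]:[AQL] = -1/6:-1/15 = 5/2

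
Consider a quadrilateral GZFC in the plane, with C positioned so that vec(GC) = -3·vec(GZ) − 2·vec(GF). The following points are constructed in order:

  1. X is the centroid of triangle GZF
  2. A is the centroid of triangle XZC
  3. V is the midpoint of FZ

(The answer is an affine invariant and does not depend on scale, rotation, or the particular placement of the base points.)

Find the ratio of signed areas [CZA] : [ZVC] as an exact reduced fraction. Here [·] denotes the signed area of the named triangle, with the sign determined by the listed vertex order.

Set G = (0, 0), Z = (1, 0), F = (0, 1), C = (-3, -2); any affine frame gives the same invariant.
1. X is the centroid of triangle GZF ⇒ X = (1/3, 1/3)
2. A is the centroid of triangle XZC ⇒ A = (-5/9, -5/9)
3. V is the midpoint of FZ ⇒ V = (1/2, 1/2)
2·[CZA] = 8/9, 2·[ZVC] = 3
[CZA]:[ZVC] = 8/9:3 = 8/27

[CZA]:[ZVC] = 8/27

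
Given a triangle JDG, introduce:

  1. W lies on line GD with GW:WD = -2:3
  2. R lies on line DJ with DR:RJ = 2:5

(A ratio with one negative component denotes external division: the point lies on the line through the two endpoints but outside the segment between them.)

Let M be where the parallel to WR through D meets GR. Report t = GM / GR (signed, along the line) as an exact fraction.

t = -1/2

Assign J = (0, 0), D = (1, 0), G = (0, 1) — the answer is frame-independent, so this choice is without loss of generality.
1. W lies on line GD with GW:WD = -2:3 ⇒ W = (-2, 3)
2. R lies on line DJ with DR:RJ = 2:5 ⇒ R = (5/7, 0)
through D parallel to WR: direction (19/7, -3); meets GR at M = (-5/14, 3/2)
M = G + t·(R−G) with t = -1/2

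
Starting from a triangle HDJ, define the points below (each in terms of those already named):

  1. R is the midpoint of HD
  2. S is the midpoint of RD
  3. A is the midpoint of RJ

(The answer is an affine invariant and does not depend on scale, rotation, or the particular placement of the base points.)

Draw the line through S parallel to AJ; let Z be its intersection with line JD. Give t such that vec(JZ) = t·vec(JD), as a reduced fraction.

Work in coordinates with H = (0, 0), D = (1, 0), J = (0, 1).
1. R is the midpoint of HD ⇒ R = (1/2, 0)
2. S is the midpoint of RD ⇒ S = (3/4, 0)
3. A is the midpoint of RJ ⇒ A = (1/4, 1/2)
through S parallel to AJ: direction (-1/4, 1/2); meets JD at Z = (1/2, 1/2)
Z = J + t·(D−J) with t = 1/2

t = 1/2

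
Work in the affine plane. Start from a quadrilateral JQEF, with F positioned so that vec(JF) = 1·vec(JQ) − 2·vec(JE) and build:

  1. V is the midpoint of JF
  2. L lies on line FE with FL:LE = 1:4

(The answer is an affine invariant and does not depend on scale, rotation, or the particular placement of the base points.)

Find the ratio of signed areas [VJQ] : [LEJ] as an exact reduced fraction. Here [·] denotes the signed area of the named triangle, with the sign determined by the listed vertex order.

[VJQ]:[LEJ] = -5/4

Assign J = (0, 0), Q = (1, 0), E = (0, 1), F = (1, -2) — the answer is frame-independent, so this choice is without loss of generality.
1. V is the midpoint of JF ⇒ V = (1/2, -1)
2. L lies on line FE with FL:LE = 1:4 ⇒ L = (4/5, -7/5)
2·[VJQ] = -1, 2·[LEJ] = 4/5
[VJQ]:[LEJ] = -1:4/5 = -5/4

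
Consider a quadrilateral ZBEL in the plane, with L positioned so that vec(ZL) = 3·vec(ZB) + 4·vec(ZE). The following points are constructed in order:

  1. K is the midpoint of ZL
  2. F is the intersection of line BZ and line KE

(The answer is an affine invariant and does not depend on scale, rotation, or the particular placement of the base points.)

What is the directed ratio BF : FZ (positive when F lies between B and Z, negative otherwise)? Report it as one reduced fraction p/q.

BF:FZ = -5/3

Work in coordinates with Z = (0, 0), B = (1, 0), E = (0, 1), L = (3, 4).
1. K is the midpoint of ZL ⇒ K = (3/2, 2)
2. F is the intersection of line BZ and line KE ⇒ F = (-3/2, 0)
F = B + t·(Z−B) with t = 5/2, so BF:FZ = t:(1−t) = 5/2:-3/2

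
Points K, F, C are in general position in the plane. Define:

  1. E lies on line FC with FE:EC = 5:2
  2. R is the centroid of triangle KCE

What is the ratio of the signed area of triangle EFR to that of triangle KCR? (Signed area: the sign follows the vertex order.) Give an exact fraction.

Choose coordinates K = (0, 0), F = (1, 0), C = (0, 1).
1. E lies on line FC with FE:EC = 5:2 ⇒ E = (2/7, 5/7)
2. R is the centroid of triangle KCE ⇒ R = (2/21, 4/7)
2·[EFR] = -5/21, 2·[KCR] = -2/21
[EFR]:[KCR] = -5/21:-2/21 = 5/2

[EFR]:[KCR] = 5/2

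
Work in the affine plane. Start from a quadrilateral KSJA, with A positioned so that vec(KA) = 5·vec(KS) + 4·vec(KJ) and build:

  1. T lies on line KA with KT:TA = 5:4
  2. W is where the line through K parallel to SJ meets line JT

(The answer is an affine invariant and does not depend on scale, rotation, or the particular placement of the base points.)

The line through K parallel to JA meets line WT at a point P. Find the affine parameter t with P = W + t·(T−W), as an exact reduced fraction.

Set K = (0, 0), S = (1, 0), J = (0, 1), A = (5, 4); any affine frame gives the same invariant.
1. T lies on line KA with KT:TA = 5:4 ⇒ T = (25/9, 20/9)
2. W is where the line through K parallel to SJ meets line JT ⇒ W = (-25/36, 25/36)
through K parallel to JA: direction (5, 3); meets WT at P = (25/4, 15/4)
P = W + t·(T−W) with t = 2

t = 2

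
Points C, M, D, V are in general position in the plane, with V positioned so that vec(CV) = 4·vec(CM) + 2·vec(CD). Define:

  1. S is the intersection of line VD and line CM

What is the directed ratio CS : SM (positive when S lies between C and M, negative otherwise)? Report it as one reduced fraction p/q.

Assign C = (0, 0), M = (1, 0), D = (0, 1), V = (4, 2) — the answer is frame-independent, so this choice is without loss of generality.
1. S is the intersection of line VD and line CM ⇒ S = (-4, 0)
S = C + t·(M−C) with t = -4, so CS:SM = t:(1−t) = -4:5

CS:SM = -4/5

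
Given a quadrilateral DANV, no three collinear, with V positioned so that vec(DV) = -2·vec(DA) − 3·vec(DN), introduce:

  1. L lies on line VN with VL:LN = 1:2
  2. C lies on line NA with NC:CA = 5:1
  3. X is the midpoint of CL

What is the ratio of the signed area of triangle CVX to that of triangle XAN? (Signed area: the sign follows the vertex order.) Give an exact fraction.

Choose coordinates D = (0, 0), A = (1, 0), N = (0, 1), V = (-2, -3).
1. L lies on line VN with VL:LN = 1:2 ⇒ L = (-4/3, -5/3)
2. C lies on line NA with NC:CA = 5:1 ⇒ C = (5/6, 1/6)
3. X is the midpoint of CL ⇒ X = (-1/4, -3/4)
2·[CVX] = -5/6, 2·[XAN] = 2
[CVX]:[XAN] = -5/6:2 = -5/12

[CVX]:[XAN] = -5/12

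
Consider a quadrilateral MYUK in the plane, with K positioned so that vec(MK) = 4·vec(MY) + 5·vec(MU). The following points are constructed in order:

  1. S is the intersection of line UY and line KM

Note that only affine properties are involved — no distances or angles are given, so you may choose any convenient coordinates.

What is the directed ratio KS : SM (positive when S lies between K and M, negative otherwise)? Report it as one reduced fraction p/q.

Assign M = (0, 0), Y = (1, 0), U = (0, 1), K = (4, 5) — the answer is frame-independent, so this choice is without loss of generality.
1. S is the intersection of line UY and line KM ⇒ S = (4/9, 5/9)
S = K + t·(M−K) with t = 8/9, so KS:SM = t:(1−t) = 8/9:1/9

KS:SM = 8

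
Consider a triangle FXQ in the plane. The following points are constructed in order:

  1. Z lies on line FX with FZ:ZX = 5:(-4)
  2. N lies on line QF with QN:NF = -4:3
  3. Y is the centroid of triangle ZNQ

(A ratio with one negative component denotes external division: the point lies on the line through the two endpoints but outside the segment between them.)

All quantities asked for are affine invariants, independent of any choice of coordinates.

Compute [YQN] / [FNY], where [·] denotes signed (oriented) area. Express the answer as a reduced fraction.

[YQN]:[FNY] = 4/3

Assign F = (0, 0), X = (1, 0), Q = (0, 1) — the answer is frame-independent, so this choice is without loss of generality.
1. Z lies on line FX with FZ:ZX = 5:(-4) ⇒ Z = (5, 0)
2. N lies on line QF with QN:NF = -4:3 ⇒ N = (0, -3)
3. Y is the centroid of triangle ZNQ ⇒ Y = (5/3, -2/3)
2·[YQN] = 20/3, 2·[FNY] = 5
[YQN]:[FNY] = 20/3:5 = 4/3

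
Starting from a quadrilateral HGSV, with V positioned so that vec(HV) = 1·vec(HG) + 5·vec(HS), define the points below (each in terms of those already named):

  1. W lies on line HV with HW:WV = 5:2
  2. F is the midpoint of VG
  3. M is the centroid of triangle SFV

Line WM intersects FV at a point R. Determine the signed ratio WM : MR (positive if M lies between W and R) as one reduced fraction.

WM:MR = -1/7

Set H = (0, 0), G = (1, 0), S = (0, 1), V = (1, 5); any affine frame gives the same invariant.
1. W lies on line HV with HW:WV = 5:2 ⇒ W = (5/7, 25/7)
2. F is the midpoint of VG ⇒ F = (1, 5/2)
3. M is the centroid of triangle SFV ⇒ M = (2/3, 17/6)
line WM meets FV at R = (1, 8)
M = W + t·(R−W) with t = -1/6, so WM:MR = -1/6:7/6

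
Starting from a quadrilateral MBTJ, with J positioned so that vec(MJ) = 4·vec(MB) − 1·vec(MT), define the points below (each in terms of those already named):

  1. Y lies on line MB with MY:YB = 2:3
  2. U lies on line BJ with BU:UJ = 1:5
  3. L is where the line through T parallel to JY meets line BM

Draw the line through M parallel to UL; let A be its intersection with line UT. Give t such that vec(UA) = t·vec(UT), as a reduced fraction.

Work in coordinates with M = (0, 0), B = (1, 0), T = (0, 1), J = (4, -1).
1. Y lies on line MB with MY:YB = 2:3 ⇒ Y = (2/5, 0)
2. U lies on line BJ with BU:UJ = 1:5 ⇒ U = (3/2, -1/6)
3. L is where the line through T parallel to JY meets line BM ⇒ L = (18/5, 0)
through M parallel to UL: direction (21/10, 1/6); meets UT at A = (7/6, 5/54)
A = U + t·(T−U) with t = 2/9

t = 2/9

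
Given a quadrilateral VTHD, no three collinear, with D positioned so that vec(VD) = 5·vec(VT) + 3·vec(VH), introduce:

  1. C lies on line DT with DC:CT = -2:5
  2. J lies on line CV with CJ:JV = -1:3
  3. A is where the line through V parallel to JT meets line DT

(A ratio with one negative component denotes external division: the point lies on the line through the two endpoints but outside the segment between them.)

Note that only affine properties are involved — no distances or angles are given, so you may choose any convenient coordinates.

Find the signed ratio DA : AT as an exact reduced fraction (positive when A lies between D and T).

Set V = (0, 0), T = (1, 0), H = (0, 1), D = (5, 3); any affine frame gives the same invariant.
1. C lies on line DT with DC:CT = -2:5 ⇒ C = (23/3, 5)
2. J lies on line CV with CJ:JV = -1:3 ⇒ J = (23/2, 15/2)
3. A is where the line through V parallel to JT meets line DT ⇒ A = (21, 15)
A = D + t·(T−D) with t = -4, so DA:AT = t:(1−t) = -4:5

DA:AT = -4/5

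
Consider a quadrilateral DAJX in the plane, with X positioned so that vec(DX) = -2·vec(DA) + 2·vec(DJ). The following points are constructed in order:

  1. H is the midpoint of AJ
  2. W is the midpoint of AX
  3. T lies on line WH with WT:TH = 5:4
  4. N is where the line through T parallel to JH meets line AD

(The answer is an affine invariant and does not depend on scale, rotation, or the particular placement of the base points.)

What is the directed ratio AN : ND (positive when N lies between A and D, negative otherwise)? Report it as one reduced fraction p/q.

AN:ND = 2/7

Set D = (0, 0), A = (1, 0), J = (0, 1), X = (-2, 2); any affine frame gives the same invariant.
1. H is the midpoint of AJ ⇒ H = (1/2, 1/2)
2. W is the midpoint of AX ⇒ W = (-1/2, 1)
3. T lies on line WH with WT:TH = 5:4 ⇒ T = (1/18, 13/18)
4. N is where the line through T parallel to JH meets line AD ⇒ N = (7/9, 0)
N = A + t·(D−A) with t = 2/9, so AN:ND = t:(1−t) = 2/9:7/9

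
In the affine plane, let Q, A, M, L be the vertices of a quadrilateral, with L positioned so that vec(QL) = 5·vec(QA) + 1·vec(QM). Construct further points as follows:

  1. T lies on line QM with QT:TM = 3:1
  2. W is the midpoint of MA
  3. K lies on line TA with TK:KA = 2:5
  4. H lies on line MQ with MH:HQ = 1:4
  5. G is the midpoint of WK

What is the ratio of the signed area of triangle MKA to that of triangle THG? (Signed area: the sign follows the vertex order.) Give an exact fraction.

[MKA]:[THG] = -100/11

Work in coordinates with Q = (0, 0), A = (1, 0), M = (0, 1), L = (5, 1).
1. T lies on line QM with QT:TM = 3:1 ⇒ T = (0, 3/4)
2. W is the midpoint of MA ⇒ W = (1/2, 1/2)
3. K lies on line TA with TK:KA = 2:5 ⇒ K = (2/7, 15/28)
4. H lies on line MQ with MH:HQ = 1:4 ⇒ H = (0, 4/5)
5. G is the midpoint of WK ⇒ G = (11/28, 29/56)
2·[MKA] = 5/28, 2·[THG] = -11/560
[MKA]:[THG] = 5/28:-11/560 = -100/11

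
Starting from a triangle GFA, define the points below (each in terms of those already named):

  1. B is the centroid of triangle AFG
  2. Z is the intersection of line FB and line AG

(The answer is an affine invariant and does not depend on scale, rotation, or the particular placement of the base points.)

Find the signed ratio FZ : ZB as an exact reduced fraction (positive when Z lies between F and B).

Set G = (0, 0), F = (1, 0), A = (0, 1); any affine frame gives the same invariant.
1. B is the centroid of triangle AFG ⇒ B = (1/3, 1/3)
2. Z is the intersection of line FB and line AG ⇒ Z = (0, 1/2)
Z = F + t·(B−F) with t = 3/2, so FZ:ZB = t:(1−t) = 3/2:-1/2

FZ:ZB = -3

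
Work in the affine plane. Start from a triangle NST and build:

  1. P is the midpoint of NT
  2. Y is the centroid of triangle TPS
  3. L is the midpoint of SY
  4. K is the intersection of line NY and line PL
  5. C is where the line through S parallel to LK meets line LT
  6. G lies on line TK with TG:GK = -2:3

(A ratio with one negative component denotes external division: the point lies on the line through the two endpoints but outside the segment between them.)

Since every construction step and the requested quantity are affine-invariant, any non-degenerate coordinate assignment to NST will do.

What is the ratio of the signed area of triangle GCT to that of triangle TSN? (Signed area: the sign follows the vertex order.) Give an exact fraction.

Work in coordinates with N = (0, 0), S = (1, 0), T = (0, 1).
1. P is the midpoint of NT ⇒ P = (0, 1/2)
2. Y is the centroid of triangle TPS ⇒ Y = (1/3, 1/2)
3. L is the midpoint of SY ⇒ L = (2/3, 1/4)
4. K is the intersection of line NY and line PL ⇒ K = (4/15, 2/5)
5. C is where the line through S parallel to LK meets line LT ⇒ C = (5/6, 1/16)
6. G lies on line TK with TG:GK = -2:3 ⇒ G = (-8/15, 11/5)
2·[GCT] = -1/2, 2·[TSN] = -1
[GCT]:[TSN] = -1/2:-1 = 1/2

[GCT]:[TSN] = 1/2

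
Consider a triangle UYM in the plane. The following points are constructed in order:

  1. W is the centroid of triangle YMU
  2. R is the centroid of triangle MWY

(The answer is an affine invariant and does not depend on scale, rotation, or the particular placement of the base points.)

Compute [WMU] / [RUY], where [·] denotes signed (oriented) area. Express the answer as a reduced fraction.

[WMU]:[RUY] = 3/4

Choose coordinates U = (0, 0), Y = (1, 0), M = (0, 1).
1. W is the centroid of triangle YMU ⇒ W = (1/3, 1/3)
2. R is the centroid of triangle MWY ⇒ R = (4/9, 4/9)
2·[WMU] = 1/3, 2·[RUY] = 4/9
[WMU]:[RUY] = 1/3:4/9 = 3/4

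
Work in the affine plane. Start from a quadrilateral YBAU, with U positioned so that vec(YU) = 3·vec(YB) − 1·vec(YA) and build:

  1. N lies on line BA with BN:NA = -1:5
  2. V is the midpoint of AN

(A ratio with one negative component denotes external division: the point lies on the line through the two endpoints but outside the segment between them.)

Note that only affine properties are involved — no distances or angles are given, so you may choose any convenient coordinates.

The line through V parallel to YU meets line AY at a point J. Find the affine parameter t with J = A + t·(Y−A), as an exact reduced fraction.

t = 5/12

Work in coordinates with Y = (0, 0), B = (1, 0), A = (0, 1), U = (3, -1).
1. N lies on line BA with BN:NA = -1:5 ⇒ N = (5/4, -1/4)
2. V is the midpoint of AN ⇒ V = (5/8, 3/8)
through V parallel to YU: direction (3, -1); meets AY at J = (0, 7/12)
J = A + t·(Y−A) with t = 5/12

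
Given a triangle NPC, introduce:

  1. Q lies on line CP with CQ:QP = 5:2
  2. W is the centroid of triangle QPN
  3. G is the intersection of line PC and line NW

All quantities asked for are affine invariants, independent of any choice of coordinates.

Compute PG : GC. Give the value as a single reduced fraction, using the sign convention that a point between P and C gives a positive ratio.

Assign N = (0, 0), P = (1, 0), C = (0, 1) — the answer is frame-independent, so this choice is without loss of generality.
1. Q lies on line CP with CQ:QP = 5:2 ⇒ Q = (5/7, 2/7)
2. W is the centroid of triangle QPN ⇒ W = (4/7, 2/21)
3. G is the intersection of line PC and line NW ⇒ G = (6/7, 1/7)
G = P + t·(C−P) with t = 1/7, so PG:GC = t:(1−t) = 1/7:6/7

PG:GC = 1/6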